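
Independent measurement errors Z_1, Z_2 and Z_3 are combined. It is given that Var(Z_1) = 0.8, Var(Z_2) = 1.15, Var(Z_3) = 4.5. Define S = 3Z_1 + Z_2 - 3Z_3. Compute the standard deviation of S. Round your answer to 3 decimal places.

6.989

By independence, Var(S) = (3)²Var(Z_1) + (1)²Var(Z_2) + (-3)²Var(Z_3)
= (3)²·0.8 + (1)²·1.15 + (-3)²·4.5 = 48.85
SD(S) = √48.85 ≈ 6.989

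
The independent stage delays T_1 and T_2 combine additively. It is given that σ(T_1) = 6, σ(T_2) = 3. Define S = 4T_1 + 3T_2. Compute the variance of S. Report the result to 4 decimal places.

Var(T_1) = 36, Var(T_2) = 9
By independence, Var(S) = (4)²Var(T_1) + (3)²Var(T_2)
= (4)²·36 + (3)²·9 = 657

657.0000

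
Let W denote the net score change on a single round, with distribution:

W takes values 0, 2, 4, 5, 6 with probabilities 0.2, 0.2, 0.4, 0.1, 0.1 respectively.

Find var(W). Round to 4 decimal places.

E[W] = (0)(0.2) + (2)(0.2) + (4)(0.4) + (5)(0.1) + (6)(0.1) = 3.1
E[W²] = (0)²(0.2) + (2)²(0.2) + (4)²(0.4) + (5)²(0.1) + (6)²(0.1) = 13.3
var(W) = E[W²] − (E[W])² = 13.3 − (3.1)² = 3.69

3.6900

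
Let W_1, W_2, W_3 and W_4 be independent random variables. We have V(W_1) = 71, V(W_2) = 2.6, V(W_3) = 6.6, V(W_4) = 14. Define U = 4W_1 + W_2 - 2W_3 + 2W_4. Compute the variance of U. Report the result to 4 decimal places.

1221.0000

By independence, V(U) = (4)²V(W_1) + (1)²V(W_2) + (-2)²V(W_3) + (2)²V(W_4)
= (4)²·71 + (1)²·2.6 + (-2)²·6.6 + (2)²·14 = 1221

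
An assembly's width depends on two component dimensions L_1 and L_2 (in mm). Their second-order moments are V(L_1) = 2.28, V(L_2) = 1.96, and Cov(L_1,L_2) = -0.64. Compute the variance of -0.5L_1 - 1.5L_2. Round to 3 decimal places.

V(-0.5L_1 - 1.5L_2) = (-0.5)²·V(L_1) + (-1.5)²·V(L_2) + 2·(-0.5)·(-1.5)·Cov(L_1,L_2)
= 0.25·2.28 + 2.25·1.96 + 1.5·-0.64 = 4.02

4.020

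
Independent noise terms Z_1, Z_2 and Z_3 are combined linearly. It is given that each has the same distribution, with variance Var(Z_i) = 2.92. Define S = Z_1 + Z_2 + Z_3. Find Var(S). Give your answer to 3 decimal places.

By independence, Var(S) = (1)²Var(Z_1) + (1)²Var(Z_2) + (1)²Var(Z_3)
= (1)²·2.92 + (1)²·2.92 + (1)²·2.92 = 8.76

8.760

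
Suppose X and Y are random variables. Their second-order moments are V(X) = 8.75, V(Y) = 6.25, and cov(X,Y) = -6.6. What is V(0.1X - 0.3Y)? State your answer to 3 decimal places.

V(0.1X - 0.3Y) = (0.1)²·V(X) + (-0.3)²·V(Y) + 2·(0.1)·(-0.3)·cov(X,Y)
= 0.01·8.75 + 0.09·6.25 + -0.06·-6.6 = 1.046

1.046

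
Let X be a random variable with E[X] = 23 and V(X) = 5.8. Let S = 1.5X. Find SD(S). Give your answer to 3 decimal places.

V(1.5X) = (1.5)²·5.8 = 13.05
SD(S) = √13.05 ≈ 3.612

3.612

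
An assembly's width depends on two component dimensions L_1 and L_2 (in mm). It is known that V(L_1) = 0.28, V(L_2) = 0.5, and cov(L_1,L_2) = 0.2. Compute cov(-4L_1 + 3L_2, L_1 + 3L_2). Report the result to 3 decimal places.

1.580

cov(-4L_1 + 3L_2, L_1 + 3L_2) = (-4)(1)V(L_1) + (3)(3)V(L_2) + [(-4)(3) + (3)(1)]cov(L_1,L_2)
= -4·0.28 + 9·0.5 + -9·0.2 = 1.58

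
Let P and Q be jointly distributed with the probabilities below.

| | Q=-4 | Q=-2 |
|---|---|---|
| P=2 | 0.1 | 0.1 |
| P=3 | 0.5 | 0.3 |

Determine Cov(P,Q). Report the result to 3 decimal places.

-0.040

E[P] = 2.8,  E[Q] = -3.2
E[PQ] = -9
Cov(P,Q) = E[PQ] − E[P]E[Q] = -9 − (2.8)(-3.2) = -0.04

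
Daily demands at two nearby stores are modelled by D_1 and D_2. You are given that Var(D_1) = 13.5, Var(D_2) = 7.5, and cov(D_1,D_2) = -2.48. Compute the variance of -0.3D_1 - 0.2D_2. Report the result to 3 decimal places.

Var(-0.3D_1 - 0.2D_2) = (-0.3)²·Var(D_1) + (-0.2)²·Var(D_2) + 2·(-0.3)·(-0.2)·cov(D_1,D_2)
= 0.09·13.5 + 0.04·7.5 + 0.12·-2.48 = 1.2174

1.217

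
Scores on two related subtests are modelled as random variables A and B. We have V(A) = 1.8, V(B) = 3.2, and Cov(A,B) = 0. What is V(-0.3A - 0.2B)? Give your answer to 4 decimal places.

0.2900

V(-0.3A - 0.2B) = (-0.3)²·V(A) + (-0.2)²·V(B) + 2·(-0.3)·(-0.2)·Cov(A,B)
= 0.09·1.8 + 0.04·3.2 + 0.12·0 = 0.29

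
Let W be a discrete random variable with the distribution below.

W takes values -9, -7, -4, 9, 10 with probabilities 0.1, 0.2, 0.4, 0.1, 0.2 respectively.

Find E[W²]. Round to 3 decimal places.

E[W²] = (-9)²(0.1) + (-7)²(0.2) + (-4)²(0.4) + (9)²(0.1) + (10)²(0.2) = 52.4

52.400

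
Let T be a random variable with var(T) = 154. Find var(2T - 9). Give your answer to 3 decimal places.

var(2T - 9) = (2)²·var(T) = 4·154 = 616

616.000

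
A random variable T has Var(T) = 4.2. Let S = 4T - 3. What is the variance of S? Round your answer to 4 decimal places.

Var(4T - 3) = (4)²·Var(T) = 16·4.2 = 67.2

67.2000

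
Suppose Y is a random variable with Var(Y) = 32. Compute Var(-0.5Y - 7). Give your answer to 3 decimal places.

Var(-0.5Y - 7) = (-0.5)²·Var(Y) = 0.25·32 = 8

8.000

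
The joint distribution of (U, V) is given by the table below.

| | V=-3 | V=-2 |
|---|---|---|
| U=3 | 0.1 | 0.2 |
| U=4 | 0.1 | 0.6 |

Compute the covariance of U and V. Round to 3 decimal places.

E[U] = 3.7,  E[V] = -2.2
E[UV] = -8.1
Cov(U,V) = E[UV] − E[U]E[V] = -8.1 − (3.7)(-2.2) = 0.04

0.040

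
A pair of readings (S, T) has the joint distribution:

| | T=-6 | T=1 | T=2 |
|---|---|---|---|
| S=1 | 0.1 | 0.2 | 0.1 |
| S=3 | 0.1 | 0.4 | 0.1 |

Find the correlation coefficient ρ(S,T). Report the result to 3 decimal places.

0.084

E[S] = 2.2,  E[T] = -0.2
E[ST] = -0.2
Cov(S,T) = E[ST] − E[S]E[T] = -0.2 − (2.2)(-0.2) = 0.24
Var(S) = 0.96,  Var(T) = 8.56
ρ = 0.24 / √(0.96·8.56) ≈ 0.084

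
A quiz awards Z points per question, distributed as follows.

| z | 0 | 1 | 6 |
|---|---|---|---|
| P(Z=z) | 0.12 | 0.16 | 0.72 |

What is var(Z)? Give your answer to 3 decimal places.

6.010

E[Z] = (0)(0.12) + (1)(0.16) + (6)(0.72) = 4.48
E[Z²] = (0)²(0.12) + (1)²(0.16) + (6)²(0.72) = 26.08
var(Z) = E[Z²] − (E[Z])² = 26.08 − (4.48)² = 6.0096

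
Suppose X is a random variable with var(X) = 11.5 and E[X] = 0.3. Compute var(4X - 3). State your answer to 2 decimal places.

var(4X - 3) = (4)²·var(X) = 16·11.5 = 184

184.00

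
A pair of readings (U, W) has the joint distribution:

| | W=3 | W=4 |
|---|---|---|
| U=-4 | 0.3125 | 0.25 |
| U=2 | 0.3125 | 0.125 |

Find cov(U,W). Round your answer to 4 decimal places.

E[U] = -1.375,  E[W] = 3.375
E[UW] = -4.875
cov(U,W) = E[UW] − E[U]E[W] = -4.875 − (-1.375)(3.375) = -0.234375

-0.2344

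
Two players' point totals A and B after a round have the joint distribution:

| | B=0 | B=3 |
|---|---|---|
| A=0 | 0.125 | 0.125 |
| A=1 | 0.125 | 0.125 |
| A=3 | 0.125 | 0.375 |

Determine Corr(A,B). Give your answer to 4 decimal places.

0.2485

E[A] = 1.75,  E[B] = 1.875
E[AB] = 3.75
cov(A,B) = E[AB] − E[A]E[B] = 3.75 − (1.75)(1.875) = 0.46875
var(A) = 1.6875,  var(B) = 2.109375
ρ = 0.46875 / √(1.6875·2.109375) ≈ 0.2485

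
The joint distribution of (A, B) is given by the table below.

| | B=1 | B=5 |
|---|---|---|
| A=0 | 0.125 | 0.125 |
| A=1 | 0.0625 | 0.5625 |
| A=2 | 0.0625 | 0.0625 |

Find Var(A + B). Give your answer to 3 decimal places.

3.609

E[A] = 0.875,  E[B] = 4,  E[AB] = 3.625
Var(A) = 1.125 − (0.875)² = 0.359375;  Var(B) = 19 − (4)² = 3
Cov(A,B) = 3.625 − (0.875)(4) = 0.125
Var(A + B) = (1)²·0.359375 + (1)²·3 + 2·(1)·(1)·0.125 = 3.609375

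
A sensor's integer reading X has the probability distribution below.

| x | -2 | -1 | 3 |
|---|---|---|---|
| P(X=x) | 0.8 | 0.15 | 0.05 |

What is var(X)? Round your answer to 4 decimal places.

E[X] = (-2)(0.8) + (-1)(0.15) + (3)(0.05) = -1.6
E[X²] = (-2)²(0.8) + (-1)²(0.15) + (3)²(0.05) = 3.8
var(X) = E[X²] − (E[X])² = 3.8 − (-1.6)² = 1.24

1.2400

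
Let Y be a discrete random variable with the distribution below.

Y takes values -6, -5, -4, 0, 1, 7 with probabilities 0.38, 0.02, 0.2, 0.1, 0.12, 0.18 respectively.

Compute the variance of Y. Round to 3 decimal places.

23.080

E[Y] = (-6)(0.38) + (-5)(0.02) + (-4)(0.2) + (0)(0.1) + (1)(0.12) + (7)(0.18) = -1.8
E[Y²] = (-6)²(0.38) + (-5)²(0.02) + (-4)²(0.2) + (0)²(0.1) + (1)²(0.12) + (7)²(0.18) = 26.32
Var(Y) = E[Y²] − (E[Y])² = 26.32 − (-1.8)² = 23.08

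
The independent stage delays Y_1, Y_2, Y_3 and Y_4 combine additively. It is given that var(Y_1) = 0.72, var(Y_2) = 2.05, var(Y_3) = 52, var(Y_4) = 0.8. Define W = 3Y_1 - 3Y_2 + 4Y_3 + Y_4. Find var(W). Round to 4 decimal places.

By independence, var(W) = (3)²var(Y_1) + (-3)²var(Y_2) + (4)²var(Y_3) + (1)²var(Y_4)
= (3)²·0.72 + (-3)²·2.05 + (4)²·52 + (1)²·0.8 = 857.73

857.7300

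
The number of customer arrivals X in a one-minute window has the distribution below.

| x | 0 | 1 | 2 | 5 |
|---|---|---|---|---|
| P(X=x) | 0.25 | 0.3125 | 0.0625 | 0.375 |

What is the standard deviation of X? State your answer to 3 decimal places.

2.142

E[X] = (0)(0.25) + (1)(0.3125) + (2)(0.0625) + (5)(0.375) = 2.3125
E[X²] = (0)²(0.25) + (1)²(0.3125) + (2)²(0.0625) + (5)²(0.375) = 9.9375
V(X) = E[X²] − (E[X])² = 9.9375 − (2.3125)² = 4.58984375
σ(X) = √4.58984375 ≈ 2.142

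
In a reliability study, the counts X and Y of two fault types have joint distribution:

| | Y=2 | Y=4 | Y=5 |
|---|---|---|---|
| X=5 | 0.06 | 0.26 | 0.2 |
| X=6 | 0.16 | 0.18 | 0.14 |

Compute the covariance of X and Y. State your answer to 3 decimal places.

E[X] = 5.48,  E[Y] = 3.9
E[XY] = 21.24
Cov(X,Y) = E[XY] − E[X]E[Y] = 21.24 − (5.48)(3.9) = -0.132

-0.132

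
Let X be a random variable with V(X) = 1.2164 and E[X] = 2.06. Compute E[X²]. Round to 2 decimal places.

5.46

E[X²] = V(X) + (E[X])² = 1.2164 + (2.06)² = 5.46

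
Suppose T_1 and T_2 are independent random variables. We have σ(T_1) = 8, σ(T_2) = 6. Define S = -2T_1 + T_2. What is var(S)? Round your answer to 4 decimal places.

292.0000

var(T_1) = 64, var(T_2) = 36
By independence, var(S) = (-2)²var(T_1) + (1)²var(T_2)
= (-2)²·64 + (1)²·36 = 292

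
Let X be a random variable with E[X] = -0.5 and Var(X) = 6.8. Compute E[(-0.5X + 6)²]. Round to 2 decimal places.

40.76

E[-0.5X + 6] = -0.5·-0.5 + 6 = 6.25
Var(-0.5X + 6) = (-0.5)²·6.8 = 1.7
E[(-0.5X + 6)²] = Var((-0.5X + 6)) + (E[(-0.5X + 6)])² = 1.7 + (6.25)² = 40.7625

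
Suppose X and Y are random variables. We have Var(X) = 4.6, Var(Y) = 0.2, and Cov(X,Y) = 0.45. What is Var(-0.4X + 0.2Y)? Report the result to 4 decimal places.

0.6720

Var(-0.4X + 0.2Y) = (-0.4)²·Var(X) + (0.2)²·Var(Y) + 2·(-0.4)·(0.2)·Cov(X,Y)
= 0.16·4.6 + 0.04·0.2 + -0.16·0.45 = 0.672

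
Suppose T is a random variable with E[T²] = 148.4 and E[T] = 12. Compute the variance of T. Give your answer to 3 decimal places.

Var(T) = 148.4 − (12)² = 4.4

4.400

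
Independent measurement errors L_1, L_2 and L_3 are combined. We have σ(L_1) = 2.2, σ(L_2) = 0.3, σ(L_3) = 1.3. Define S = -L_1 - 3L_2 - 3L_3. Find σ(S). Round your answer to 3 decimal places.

4.567

V(L_1) = 4.84, V(L_2) = 0.09, V(L_3) = 1.69
By independence, V(S) = (-1)²V(L_1) + (-3)²V(L_2) + (-3)²V(L_3)
= (-1)²·4.84 + (-3)²·0.09 + (-3)²·1.69 = 20.86
σ(S) = √20.86 ≈ 4.567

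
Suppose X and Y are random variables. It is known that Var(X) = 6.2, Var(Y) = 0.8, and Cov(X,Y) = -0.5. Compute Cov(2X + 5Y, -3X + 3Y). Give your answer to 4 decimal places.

-20.7000

Cov(2X + 5Y, -3X + 3Y) = (2)(-3)Var(X) + (5)(3)Var(Y) + [(2)(3) + (5)(-3)]Cov(X,Y)
= -6·6.2 + 15·0.8 + -9·-0.5 = -20.7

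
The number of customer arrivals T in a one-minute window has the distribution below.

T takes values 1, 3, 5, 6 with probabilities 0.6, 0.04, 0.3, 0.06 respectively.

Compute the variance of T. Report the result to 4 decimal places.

3.9636

E[T] = (1)(0.6) + (3)(0.04) + (5)(0.3) + (6)(0.06) = 2.58
E[T²] = (1)²(0.6) + (3)²(0.04) + (5)²(0.3) + (6)²(0.06) = 10.62
var(T) = E[T²] − (E[T])² = 10.62 − (2.58)² = 3.9636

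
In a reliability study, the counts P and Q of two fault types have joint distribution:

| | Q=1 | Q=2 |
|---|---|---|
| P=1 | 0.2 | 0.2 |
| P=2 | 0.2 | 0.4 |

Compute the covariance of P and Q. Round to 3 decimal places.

E[P] = 1.6,  E[Q] = 1.6
E[PQ] = 2.6
Cov(P,Q) = E[PQ] − E[P]E[Q] = 2.6 − (1.6)(1.6) = 0.04

0.040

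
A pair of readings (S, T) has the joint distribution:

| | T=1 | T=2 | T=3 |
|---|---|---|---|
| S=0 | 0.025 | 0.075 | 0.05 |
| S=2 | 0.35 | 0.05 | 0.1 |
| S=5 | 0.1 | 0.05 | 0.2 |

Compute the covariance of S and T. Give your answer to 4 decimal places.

E[S] = 2.75,  E[T] = 1.875
E[ST] = 5.5
Cov(S,T) = E[ST] − E[S]E[T] = 5.5 − (2.75)(1.875) = 0.34375

0.3438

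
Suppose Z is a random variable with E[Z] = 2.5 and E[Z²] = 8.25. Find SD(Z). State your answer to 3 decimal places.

1.414

Var(Z) = 8.25 − (2.5)² = 2
SD(Z) = √2 ≈ 1.414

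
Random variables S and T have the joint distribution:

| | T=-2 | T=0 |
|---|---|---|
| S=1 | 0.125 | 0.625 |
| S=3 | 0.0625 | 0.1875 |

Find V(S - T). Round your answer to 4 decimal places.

1.4844

E[S] = 1.5,  E[T] = -0.375,  E[ST] = -0.625
V(S) = 3 − (1.5)² = 0.75;  V(T) = 0.75 − (-0.375)² = 0.609375
Cov(S,T) = -0.625 − (1.5)(-0.375) = -0.0625
V(S - T) = (1)²·0.75 + (-1)²·0.609375 + 2·(1)·(-1)·-0.0625 = 1.484375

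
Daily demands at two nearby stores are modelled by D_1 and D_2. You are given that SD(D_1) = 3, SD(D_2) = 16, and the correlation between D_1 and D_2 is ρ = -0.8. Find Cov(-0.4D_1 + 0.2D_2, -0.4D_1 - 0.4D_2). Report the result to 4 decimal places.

Var(D_1) = (3)² = 9;  Var(D_2) = (16)² = 256
Cov(D_1,D_2) = ρ·SD(D_1)·SD(D_2) = -0.8·3·16 = -38.4
Cov(-0.4D_1 + 0.2D_2, -0.4D_1 - 0.4D_2) = (-0.4)(-0.4)Var(D_1) + (0.2)(-0.4)Var(D_2) + [(-0.4)(-0.4) + (0.2)(-0.4)]Cov(D_1,D_2)
= 0.16·9 + -0.08·256 + 0.08·-38.4 = -22.112

-22.1120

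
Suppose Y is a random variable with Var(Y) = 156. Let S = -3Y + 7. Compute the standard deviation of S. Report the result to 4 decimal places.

37.4700

Var(-3Y + 7) = (-3)²·156 = 1404
σ(S) = √1404 ≈ 37.4700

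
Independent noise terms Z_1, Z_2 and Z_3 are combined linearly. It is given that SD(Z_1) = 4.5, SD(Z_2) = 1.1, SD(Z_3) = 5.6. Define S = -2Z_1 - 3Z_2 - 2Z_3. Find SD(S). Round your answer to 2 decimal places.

14.74

V(Z_1) = 20.25, V(Z_2) = 1.21, V(Z_3) = 31.36
By independence, V(S) = (-2)²V(Z_1) + (-3)²V(Z_2) + (-2)²V(Z_3)
= (-2)²·20.25 + (-3)²·1.21 + (-2)²·31.36 = 217.33
SD(S) = √217.33 ≈ 14.74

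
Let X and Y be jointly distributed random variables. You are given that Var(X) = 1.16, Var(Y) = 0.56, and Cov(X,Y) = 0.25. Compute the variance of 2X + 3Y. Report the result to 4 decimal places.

Var(2X + 3Y) = (2)²·Var(X) + (3)²·Var(Y) + 2·(2)·(3)·Cov(X,Y)
= 4·1.16 + 9·0.56 + 12·0.25 = 12.68

12.6800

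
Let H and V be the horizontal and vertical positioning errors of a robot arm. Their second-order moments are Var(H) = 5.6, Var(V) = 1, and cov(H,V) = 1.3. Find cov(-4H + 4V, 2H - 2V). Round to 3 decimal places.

-32.000

cov(-4H + 4V, 2H - 2V) = (-4)(2)Var(H) + (4)(-2)Var(V) + [(-4)(-2) + (4)(2)]cov(H,V)
= -8·5.6 + -8·1 + 16·1.3 = -32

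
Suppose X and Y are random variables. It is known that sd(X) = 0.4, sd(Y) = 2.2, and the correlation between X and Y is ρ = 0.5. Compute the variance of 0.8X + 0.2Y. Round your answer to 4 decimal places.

0.4368

V(X) = (0.4)² = 0.16;  V(Y) = (2.2)² = 4.84
Cov(X,Y) = ρ·sd(X)·sd(Y) = 0.5·0.4·2.2 = 0.44
V(0.8X + 0.2Y) = (0.8)²·V(X) + (0.2)²·V(Y) + 2·(0.8)·(0.2)·Cov(X,Y)
= 0.64·0.16 + 0.04·4.84 + 0.32·0.44 = 0.4368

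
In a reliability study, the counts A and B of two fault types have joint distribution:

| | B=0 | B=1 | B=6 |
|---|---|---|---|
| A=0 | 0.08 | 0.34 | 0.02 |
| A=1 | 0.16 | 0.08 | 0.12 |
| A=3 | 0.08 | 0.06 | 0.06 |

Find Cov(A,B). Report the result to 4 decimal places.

E[A] = 0.96,  E[B] = 1.68
E[AB] = 2.06
Cov(A,B) = E[AB] − E[A]E[B] = 2.06 − (0.96)(1.68) = 0.4472

0.4472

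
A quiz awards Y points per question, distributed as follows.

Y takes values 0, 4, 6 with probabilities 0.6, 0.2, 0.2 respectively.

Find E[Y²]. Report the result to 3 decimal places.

10.400

E[Y²] = (0)²(0.6) + (4)²(0.2) + (6)²(0.2) = 10.4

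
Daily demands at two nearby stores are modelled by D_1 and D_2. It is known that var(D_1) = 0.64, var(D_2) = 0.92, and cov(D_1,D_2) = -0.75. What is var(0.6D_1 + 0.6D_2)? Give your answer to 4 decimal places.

var(0.6D_1 + 0.6D_2) = (0.6)²·var(D_1) + (0.6)²·var(D_2) + 2·(0.6)·(0.6)·cov(D_1,D_2)
= 0.36·0.64 + 0.36·0.92 + 0.72·-0.75 = 0.0216

0.0216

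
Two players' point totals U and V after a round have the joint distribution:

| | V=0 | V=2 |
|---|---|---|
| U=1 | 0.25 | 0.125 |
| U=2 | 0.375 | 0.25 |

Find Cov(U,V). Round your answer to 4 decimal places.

E[U] = 1.625,  E[V] = 0.75
E[UV] = 1.25
Cov(U,V) = E[UV] − E[U]E[V] = 1.25 − (1.625)(0.75) = 0.03125

0.0313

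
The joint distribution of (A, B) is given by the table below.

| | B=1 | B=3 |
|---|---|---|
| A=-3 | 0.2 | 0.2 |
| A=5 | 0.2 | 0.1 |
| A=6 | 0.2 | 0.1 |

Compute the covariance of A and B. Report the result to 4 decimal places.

-0.6800

E[A] = 2.1,  E[B] = 1.8
E[AB] = 3.1
Cov(A,B) = E[AB] − E[A]E[B] = 3.1 − (2.1)(1.8) = -0.68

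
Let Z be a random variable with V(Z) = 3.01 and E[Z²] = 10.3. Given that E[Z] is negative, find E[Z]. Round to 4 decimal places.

-2.7000

(E[Z])² = E[Z²] − V(Z) = 10.3 − 3.01 = 7.29
E[Z] = −√7.29 = -2.7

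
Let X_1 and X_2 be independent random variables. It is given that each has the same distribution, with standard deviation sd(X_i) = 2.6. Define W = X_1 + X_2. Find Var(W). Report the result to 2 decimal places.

13.52

Var(X_i) = (2.6)² = 6.76
By independence, Var(W) = (1)²Var(X_1) + (1)²Var(X_2)
= (1)²·6.76 + (1)²·6.76 = 13.52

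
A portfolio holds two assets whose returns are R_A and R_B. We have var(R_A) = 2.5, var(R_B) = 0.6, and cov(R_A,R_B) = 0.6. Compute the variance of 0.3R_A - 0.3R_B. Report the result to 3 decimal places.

0.171

var(0.3R_A - 0.3R_B) = (0.3)²·var(R_A) + (-0.3)²·var(R_B) + 2·(0.3)·(-0.3)·cov(R_A,R_B)
= 0.09·2.5 + 0.09·0.6 + -0.18·0.6 = 0.171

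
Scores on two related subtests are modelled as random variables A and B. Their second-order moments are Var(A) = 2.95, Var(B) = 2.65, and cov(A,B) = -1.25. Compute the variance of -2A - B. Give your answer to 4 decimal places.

9.4500

Var(-2A - B) = (-2)²·Var(A) + (-1)²·Var(B) + 2·(-2)·(-1)·cov(A,B)
= 4·2.95 + 1·2.65 + 4·-1.25 = 9.45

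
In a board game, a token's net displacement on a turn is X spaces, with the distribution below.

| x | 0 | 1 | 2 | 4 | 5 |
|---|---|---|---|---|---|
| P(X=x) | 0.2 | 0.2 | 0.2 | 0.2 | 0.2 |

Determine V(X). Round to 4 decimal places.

3.4400

E[X] = (0)(0.2) + (1)(0.2) + (2)(0.2) + (4)(0.2) + (5)(0.2) = 2.4
E[X²] = (0)²(0.2) + (1)²(0.2) + (2)²(0.2) + (4)²(0.2) + (5)²(0.2) = 9.2
V(X) = E[X²] − (E[X])² = 9.2 − (2.4)² = 3.44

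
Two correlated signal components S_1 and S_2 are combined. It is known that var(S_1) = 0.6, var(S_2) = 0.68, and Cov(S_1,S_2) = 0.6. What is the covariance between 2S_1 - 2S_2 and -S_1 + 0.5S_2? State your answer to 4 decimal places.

Cov(2S_1 - 2S_2, -S_1 + 0.5S_2) = (2)(-1)var(S_1) + (-2)(0.5)var(S_2) + [(2)(0.5) + (-2)(-1)]Cov(S_1,S_2)
= -2·0.6 + -1·0.68 + 3·0.6 = -0.08

-0.0800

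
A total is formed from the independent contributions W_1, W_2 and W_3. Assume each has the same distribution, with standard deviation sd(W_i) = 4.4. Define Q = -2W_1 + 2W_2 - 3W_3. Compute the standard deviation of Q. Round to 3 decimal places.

var(W_i) = (4.4)² = 19.36
By independence, var(Q) = (-2)²var(W_1) + (2)²var(W_2) + (-3)²var(W_3)
= (-2)²·19.36 + (2)²·19.36 + (-3)²·19.36 = 329.12
sd(Q) = √329.12 ≈ 18.142

18.142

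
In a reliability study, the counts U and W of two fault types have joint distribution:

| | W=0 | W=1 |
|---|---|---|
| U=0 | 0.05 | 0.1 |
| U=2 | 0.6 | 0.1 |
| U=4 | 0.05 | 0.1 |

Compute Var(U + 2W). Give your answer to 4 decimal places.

E[U] = 2,  E[W] = 0.3,  E[UW] = 0.6
Var(U) = 5.2 − (2)² = 1.2;  Var(W) = 0.3 − (0.3)² = 0.21
cov(U,W) = 0.6 − (2)(0.3) = 0
Var(U + 2W) = (1)²·1.2 + (2)²·0.21 + 2·(1)·(2)·0 = 2.04

2.0400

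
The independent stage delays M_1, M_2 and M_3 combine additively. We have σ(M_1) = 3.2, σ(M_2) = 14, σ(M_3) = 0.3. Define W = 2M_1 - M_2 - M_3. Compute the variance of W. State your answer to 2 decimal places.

237.05

V(M_1) = 10.24, V(M_2) = 196, V(M_3) = 0.09
By independence, V(W) = (2)²V(M_1) + (-1)²V(M_2) + (-1)²V(M_3)
= (2)²·10.24 + (-1)²·196 + (-1)²·0.09 = 237.05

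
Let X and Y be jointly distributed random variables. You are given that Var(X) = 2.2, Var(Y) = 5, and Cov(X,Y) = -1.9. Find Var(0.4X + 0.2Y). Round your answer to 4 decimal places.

0.2480

Var(0.4X + 0.2Y) = (0.4)²·Var(X) + (0.2)²·Var(Y) + 2·(0.4)·(0.2)·Cov(X,Y)
= 0.16·2.2 + 0.04·5 + 0.16·-1.9 = 0.248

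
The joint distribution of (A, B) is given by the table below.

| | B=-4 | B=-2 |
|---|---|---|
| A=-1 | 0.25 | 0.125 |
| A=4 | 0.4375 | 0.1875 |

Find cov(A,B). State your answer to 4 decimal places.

E[A] = 2.125,  E[B] = -3.375
E[AB] = -7.25
cov(A,B) = E[AB] − E[A]E[B] = -7.25 − (2.125)(-3.375) = -0.078125

-0.0781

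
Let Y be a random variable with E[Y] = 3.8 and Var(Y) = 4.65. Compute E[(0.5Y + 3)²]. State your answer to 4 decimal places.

25.1725

E[0.5Y + 3] = 0.5·3.8 + 3 = 4.9
Var(0.5Y + 3) = (0.5)²·4.65 = 1.1625
E[(0.5Y + 3)²] = Var((0.5Y + 3)) + (E[(0.5Y + 3)])² = 1.1625 + (4.9)² = 25.1725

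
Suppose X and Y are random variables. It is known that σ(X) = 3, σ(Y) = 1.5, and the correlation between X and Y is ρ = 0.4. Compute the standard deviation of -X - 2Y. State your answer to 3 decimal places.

V(X) = (3)² = 9;  V(Y) = (1.5)² = 2.25
cov(X,Y) = ρ·σ(X)·σ(Y) = 0.4·3·1.5 = 1.8
V(-X - 2Y) = (-1)²·V(X) + (-2)²·V(Y) + 2·(-1)·(-2)·cov(X,Y)
= 1·9 + 4·2.25 + 4·1.8 = 25.2
σ(-X - 2Y) = √25.2 ≈ 5.020

5.020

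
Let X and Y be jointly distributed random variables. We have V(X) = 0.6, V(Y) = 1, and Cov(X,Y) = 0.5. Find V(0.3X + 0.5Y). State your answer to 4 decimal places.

0.4540

V(0.3X + 0.5Y) = (0.3)²·V(X) + (0.5)²·V(Y) + 2·(0.3)·(0.5)·Cov(X,Y)
= 0.09·0.6 + 0.25·1 + 0.3·0.5 = 0.454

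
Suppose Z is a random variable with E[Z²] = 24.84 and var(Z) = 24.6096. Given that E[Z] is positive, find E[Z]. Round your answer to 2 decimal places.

(E[Z])² = E[Z²] − var(Z) = 24.84 − 24.6096 = 0.2304
E[Z] = √0.2304 = 0.48

0.48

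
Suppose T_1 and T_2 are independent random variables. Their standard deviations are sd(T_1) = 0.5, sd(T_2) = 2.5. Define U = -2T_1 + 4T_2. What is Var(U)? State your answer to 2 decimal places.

Var(T_1) = 0.25, Var(T_2) = 6.25
By independence, Var(U) = (-2)²Var(T_1) + (4)²Var(T_2)
= (-2)²·0.25 + (4)²·6.25 = 101

101.00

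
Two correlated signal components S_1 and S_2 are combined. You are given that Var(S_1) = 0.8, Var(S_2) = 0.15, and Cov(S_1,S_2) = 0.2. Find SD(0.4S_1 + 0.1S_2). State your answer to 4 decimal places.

0.3814

Var(0.4S_1 + 0.1S_2) = (0.4)²·Var(S_1) + (0.1)²·Var(S_2) + 2·(0.4)·(0.1)·Cov(S_1,S_2)
= 0.16·0.8 + 0.01·0.15 + 0.08·0.2 = 0.1455
SD(0.4S_1 + 0.1S_2) = √0.1455 ≈ 0.3814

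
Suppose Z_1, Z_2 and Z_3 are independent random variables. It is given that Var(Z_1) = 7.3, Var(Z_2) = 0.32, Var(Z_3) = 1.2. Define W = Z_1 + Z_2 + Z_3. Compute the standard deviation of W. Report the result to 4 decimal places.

2.9698

By independence, Var(W) = (1)²Var(Z_1) + (1)²Var(Z_2) + (1)²Var(Z_3)
= (1)²·7.3 + (1)²·0.32 + (1)²·1.2 = 8.82
σ(W) = √8.82 ≈ 2.9698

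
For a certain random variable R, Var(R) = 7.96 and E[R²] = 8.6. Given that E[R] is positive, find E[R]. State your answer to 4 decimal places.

(E[R])² = E[R²] − Var(R) = 8.6 − 7.96 = 0.64
E[R] = √0.64 = 0.8

0.8000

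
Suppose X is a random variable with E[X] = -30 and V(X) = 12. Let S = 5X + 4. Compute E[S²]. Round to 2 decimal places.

21616.00

E[5X + 4] = 5·-30 + 4 = -146
V(5X + 4) = (5)²·12 = 300
E[S²] = V(S) + (E[S])² = 300 + (-146)² = 21616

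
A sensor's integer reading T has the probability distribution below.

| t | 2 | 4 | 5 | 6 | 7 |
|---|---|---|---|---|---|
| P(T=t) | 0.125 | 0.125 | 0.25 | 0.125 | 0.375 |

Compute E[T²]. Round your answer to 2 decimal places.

31.63

E[T²] = (2)²(0.125) + (4)²(0.125) + (5)²(0.25) + (6)²(0.125) + (7)²(0.375) = 31.625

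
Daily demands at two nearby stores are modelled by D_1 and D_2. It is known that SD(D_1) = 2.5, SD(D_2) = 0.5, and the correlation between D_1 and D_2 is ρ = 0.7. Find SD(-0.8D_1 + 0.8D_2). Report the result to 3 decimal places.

1.744

Var(D_1) = (2.5)² = 6.25;  Var(D_2) = (0.5)² = 0.25
Cov(D_1,D_2) = ρ·SD(D_1)·SD(D_2) = 0.7·2.5·0.5 = 0.875
Var(-0.8D_1 + 0.8D_2) = (-0.8)²·Var(D_1) + (0.8)²·Var(D_2) + 2·(-0.8)·(0.8)·Cov(D_1,D_2)
= 0.64·6.25 + 0.64·0.25 + -1.28·0.875 = 3.04
SD(-0.8D_1 + 0.8D_2) = √3.04 ≈ 1.744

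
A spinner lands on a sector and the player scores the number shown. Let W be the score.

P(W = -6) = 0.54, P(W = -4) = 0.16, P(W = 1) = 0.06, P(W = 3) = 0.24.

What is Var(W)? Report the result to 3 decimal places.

14.610

E[W] = (-6)(0.54) + (-4)(0.16) + (1)(0.06) + (3)(0.24) = -3.1
E[W²] = (-6)²(0.54) + (-4)²(0.16) + (1)²(0.06) + (3)²(0.24) = 24.22
Var(W) = E[W²] − (E[W])² = 24.22 − (-3.1)² = 14.61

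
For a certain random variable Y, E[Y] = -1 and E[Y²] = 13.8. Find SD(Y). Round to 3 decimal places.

3.578

V(Y) = 13.8 − (-1)² = 12.8
SD(Y) = √12.8 ≈ 3.578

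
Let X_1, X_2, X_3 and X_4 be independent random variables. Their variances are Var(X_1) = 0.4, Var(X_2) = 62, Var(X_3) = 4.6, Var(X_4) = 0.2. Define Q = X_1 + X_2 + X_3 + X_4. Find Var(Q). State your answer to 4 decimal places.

67.2000

By independence, Var(Q) = (1)²Var(X_1) + (1)²Var(X_2) + (1)²Var(X_3) + (1)²Var(X_4)
= (1)²·0.4 + (1)²·62 + (1)²·4.6 + (1)²·0.2 = 67.2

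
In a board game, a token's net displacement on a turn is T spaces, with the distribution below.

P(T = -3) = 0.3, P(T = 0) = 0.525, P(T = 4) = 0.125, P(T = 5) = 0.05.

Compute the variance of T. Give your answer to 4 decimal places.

E[T] = (-3)(0.3) + (0)(0.525) + (4)(0.125) + (5)(0.05) = -0.15
E[T²] = (-3)²(0.3) + (0)²(0.525) + (4)²(0.125) + (5)²(0.05) = 5.95
var(T) = E[T²] − (E[T])² = 5.95 − (-0.15)² = 5.9275

5.9275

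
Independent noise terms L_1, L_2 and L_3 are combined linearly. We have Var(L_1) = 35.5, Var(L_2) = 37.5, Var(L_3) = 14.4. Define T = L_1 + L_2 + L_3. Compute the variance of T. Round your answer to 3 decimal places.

By independence, Var(T) = (1)²Var(L_1) + (1)²Var(L_2) + (1)²Var(L_3)
= (1)²·35.5 + (1)²·37.5 + (1)²·14.4 = 87.4

87.400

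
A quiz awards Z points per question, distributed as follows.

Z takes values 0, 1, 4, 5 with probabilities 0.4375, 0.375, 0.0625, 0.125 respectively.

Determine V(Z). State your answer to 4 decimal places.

2.9375

E[Z] = (0)(0.4375) + (1)(0.375) + (4)(0.0625) + (5)(0.125) = 1.25
E[Z²] = (0)²(0.4375) + (1)²(0.375) + (4)²(0.0625) + (5)²(0.125) = 4.5
V(Z) = E[Z²] − (E[Z])² = 4.5 − (1.25)² = 2.9375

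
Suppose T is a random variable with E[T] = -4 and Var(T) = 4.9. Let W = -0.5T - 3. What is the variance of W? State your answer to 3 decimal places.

1.225

Var(-0.5T - 3) = (-0.5)²·Var(T) = 0.25·4.9 = 1.225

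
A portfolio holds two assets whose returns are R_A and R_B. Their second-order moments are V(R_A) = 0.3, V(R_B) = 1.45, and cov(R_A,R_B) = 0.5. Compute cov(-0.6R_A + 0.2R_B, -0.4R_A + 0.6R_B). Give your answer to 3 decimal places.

cov(-0.6R_A + 0.2R_B, -0.4R_A + 0.6R_B) = (-0.6)(-0.4)V(R_A) + (0.2)(0.6)V(R_B) + [(-0.6)(0.6) + (0.2)(-0.4)]cov(R_A,R_B)
= 0.24·0.3 + 0.12·1.45 + -0.44·0.5 = 0.026

0.026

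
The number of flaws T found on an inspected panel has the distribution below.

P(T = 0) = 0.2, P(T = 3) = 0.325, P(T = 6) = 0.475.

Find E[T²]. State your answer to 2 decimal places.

20.03

E[T²] = (0)²(0.2) + (3)²(0.325) + (6)²(0.475) = 20.025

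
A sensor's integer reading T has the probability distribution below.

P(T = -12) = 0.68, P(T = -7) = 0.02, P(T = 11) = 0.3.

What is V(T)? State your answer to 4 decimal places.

E[T] = (-12)(0.68) + (-7)(0.02) + (11)(0.3) = -5
E[T²] = (-12)²(0.68) + (-7)²(0.02) + (11)²(0.3) = 135.2
V(T) = E[T²] − (E[T])² = 135.2 − (-5)² = 110.2

110.2000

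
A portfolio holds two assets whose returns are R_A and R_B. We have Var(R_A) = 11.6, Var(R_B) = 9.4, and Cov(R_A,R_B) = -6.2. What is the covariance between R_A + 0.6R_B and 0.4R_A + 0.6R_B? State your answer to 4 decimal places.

2.8160

Cov(R_A + 0.6R_B, 0.4R_A + 0.6R_B) = (1)(0.4)Var(R_A) + (0.6)(0.6)Var(R_B) + [(1)(0.6) + (0.6)(0.4)]Cov(R_A,R_B)
= 0.4·11.6 + 0.36·9.4 + 0.84·-6.2 = 2.816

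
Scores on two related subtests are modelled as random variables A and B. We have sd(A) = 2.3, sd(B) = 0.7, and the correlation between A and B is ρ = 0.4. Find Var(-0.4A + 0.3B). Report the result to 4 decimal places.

0.7359

Var(A) = (2.3)² = 5.29;  Var(B) = (0.7)² = 0.49
Cov(A,B) = ρ·sd(A)·sd(B) = 0.4·2.3·0.7 = 0.644
Var(-0.4A + 0.3B) = (-0.4)²·Var(A) + (0.3)²·Var(B) + 2·(-0.4)·(0.3)·Cov(A,B)
= 0.16·5.29 + 0.09·0.49 + -0.24·0.644 = 0.73594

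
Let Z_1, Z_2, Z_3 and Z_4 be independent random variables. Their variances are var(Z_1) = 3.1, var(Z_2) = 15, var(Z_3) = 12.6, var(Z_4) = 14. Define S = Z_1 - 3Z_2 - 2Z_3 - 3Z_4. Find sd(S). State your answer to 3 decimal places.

By independence, var(S) = (1)²var(Z_1) + (-3)²var(Z_2) + (-2)²var(Z_3) + (-3)²var(Z_4)
= (1)²·3.1 + (-3)²·15 + (-2)²·12.6 + (-3)²·14 = 314.5
sd(S) = √314.5 ≈ 17.734

17.734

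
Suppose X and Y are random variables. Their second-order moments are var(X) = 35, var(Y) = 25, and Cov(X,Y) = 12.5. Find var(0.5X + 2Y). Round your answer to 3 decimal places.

var(0.5X + 2Y) = (0.5)²·var(X) + (2)²·var(Y) + 2·(0.5)·(2)·Cov(X,Y)
= 0.25·35 + 4·25 + 2·12.5 = 133.75

133.750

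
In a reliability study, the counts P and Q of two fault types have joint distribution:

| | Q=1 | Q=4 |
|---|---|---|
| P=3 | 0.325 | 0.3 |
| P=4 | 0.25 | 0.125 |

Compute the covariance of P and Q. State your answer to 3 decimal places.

E[P] = 3.375,  E[Q] = 2.275
E[PQ] = 7.575
Cov(P,Q) = E[PQ] − E[P]E[Q] = 7.575 − (3.375)(2.275) = -0.103125

-0.103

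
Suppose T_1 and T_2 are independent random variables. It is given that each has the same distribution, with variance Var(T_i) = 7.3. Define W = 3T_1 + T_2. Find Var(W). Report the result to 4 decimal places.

73.0000

By independence, Var(W) = (3)²Var(T_1) + (1)²Var(T_2)
= (3)²·7.3 + (1)²·7.3 = 73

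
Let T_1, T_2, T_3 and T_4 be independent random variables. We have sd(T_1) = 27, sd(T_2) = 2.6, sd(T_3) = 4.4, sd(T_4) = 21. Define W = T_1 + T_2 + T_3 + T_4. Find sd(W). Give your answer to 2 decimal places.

Var(T_1) = 729, Var(T_2) = 6.76, Var(T_3) = 19.36, Var(T_4) = 441
By independence, Var(W) = (1)²Var(T_1) + (1)²Var(T_2) + (1)²Var(T_3) + (1)²Var(T_4)
= (1)²·729 + (1)²·6.76 + (1)²·19.36 + (1)²·441 = 1196.12
sd(W) = √1196.12 ≈ 34.58

34.58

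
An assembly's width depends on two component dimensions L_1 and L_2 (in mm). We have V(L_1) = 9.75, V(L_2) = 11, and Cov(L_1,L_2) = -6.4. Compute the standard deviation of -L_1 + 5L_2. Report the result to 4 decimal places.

18.6748

V(-L_1 + 5L_2) = (-1)²·V(L_1) + (5)²·V(L_2) + 2·(-1)·(5)·Cov(L_1,L_2)
= 1·9.75 + 25·11 + -10·-6.4 = 348.75
SD(-L_1 + 5L_2) = √348.75 ≈ 18.6748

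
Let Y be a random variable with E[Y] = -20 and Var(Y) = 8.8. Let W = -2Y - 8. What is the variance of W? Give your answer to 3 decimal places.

35.200

Var(-2Y - 8) = (-2)²·Var(Y) = 4·8.8 = 35.2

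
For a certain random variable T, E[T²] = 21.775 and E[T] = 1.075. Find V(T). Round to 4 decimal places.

20.6194

V(T) = 21.775 − (1.075)² = 20.619375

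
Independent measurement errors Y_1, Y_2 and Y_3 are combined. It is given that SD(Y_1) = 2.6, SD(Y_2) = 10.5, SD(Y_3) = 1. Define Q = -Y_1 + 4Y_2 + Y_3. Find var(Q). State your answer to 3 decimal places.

var(Y_1) = 6.76, var(Y_2) = 110.25, var(Y_3) = 1
By independence, var(Q) = (-1)²var(Y_1) + (4)²var(Y_2) + (1)²var(Y_3)
= (-1)²·6.76 + (4)²·110.25 + (1)²·1 = 1771.76

1771.760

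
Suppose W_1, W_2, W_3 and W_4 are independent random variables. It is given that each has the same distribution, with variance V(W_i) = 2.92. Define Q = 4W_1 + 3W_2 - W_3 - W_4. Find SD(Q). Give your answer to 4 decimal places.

By independence, V(Q) = (4)²V(W_1) + (3)²V(W_2) + (-1)²V(W_3) + (-1)²V(W_4)
= (4)²·2.92 + (3)²·2.92 + (-1)²·2.92 + (-1)²·2.92 = 78.84
SD(Q) = √78.84 ≈ 8.8792

8.8792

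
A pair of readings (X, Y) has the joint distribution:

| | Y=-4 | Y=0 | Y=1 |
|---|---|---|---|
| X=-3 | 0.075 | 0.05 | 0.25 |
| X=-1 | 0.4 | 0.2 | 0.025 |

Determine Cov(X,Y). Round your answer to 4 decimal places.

E[X] = -1.75,  E[Y] = -1.625
E[XY] = 1.725
Cov(X,Y) = E[XY] − E[X]E[Y] = 1.725 − (-1.75)(-1.625) = -1.11875

-1.1188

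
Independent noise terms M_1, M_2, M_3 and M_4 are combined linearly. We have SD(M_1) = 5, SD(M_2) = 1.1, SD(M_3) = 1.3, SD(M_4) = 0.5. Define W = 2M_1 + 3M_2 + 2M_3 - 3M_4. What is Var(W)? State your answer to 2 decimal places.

119.90

Var(M_1) = 25, Var(M_2) = 1.21, Var(M_3) = 1.69, Var(M_4) = 0.25
By independence, Var(W) = (2)²Var(M_1) + (3)²Var(M_2) + (2)²Var(M_3) + (-3)²Var(M_4)
= (2)²·25 + (3)²·1.21 + (2)²·1.69 + (-3)²·0.25 = 119.9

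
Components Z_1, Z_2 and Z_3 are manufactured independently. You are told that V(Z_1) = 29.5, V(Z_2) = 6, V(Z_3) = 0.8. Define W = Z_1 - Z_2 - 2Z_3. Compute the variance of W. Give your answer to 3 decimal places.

38.700

By independence, V(W) = (1)²V(Z_1) + (-1)²V(Z_2) + (-2)²V(Z_3)
= (1)²·29.5 + (-1)²·6 + (-2)²·0.8 = 38.7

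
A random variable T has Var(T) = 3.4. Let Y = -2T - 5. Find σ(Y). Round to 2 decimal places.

3.69

Var(-2T - 5) = (-2)²·3.4 = 13.6
σ(Y) = √13.6 ≈ 3.69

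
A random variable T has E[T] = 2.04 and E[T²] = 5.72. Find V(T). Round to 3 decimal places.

1.558

V(T) = 5.72 − (2.04)² = 1.5584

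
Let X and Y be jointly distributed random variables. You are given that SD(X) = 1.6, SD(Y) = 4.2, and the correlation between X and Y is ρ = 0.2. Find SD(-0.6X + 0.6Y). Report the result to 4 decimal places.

Var(X) = (1.6)² = 2.56;  Var(Y) = (4.2)² = 17.64
Cov(X,Y) = ρ·SD(X)·SD(Y) = 0.2·1.6·4.2 = 1.344
Var(-0.6X + 0.6Y) = (-0.6)²·Var(X) + (0.6)²·Var(Y) + 2·(-0.6)·(0.6)·Cov(X,Y)
= 0.36·2.56 + 0.36·17.64 + -0.72·1.344 = 6.30432
SD(-0.6X + 0.6Y) = √6.30432 ≈ 2.5108

2.5108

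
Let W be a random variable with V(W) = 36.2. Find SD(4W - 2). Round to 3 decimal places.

V(4W - 2) = (4)²·36.2 = 579.2
SD(4W - 2) = √579.2 ≈ 24.067

24.067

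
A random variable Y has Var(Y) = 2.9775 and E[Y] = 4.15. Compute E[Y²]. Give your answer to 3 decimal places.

E[Y²] = Var(Y) + (E[Y])² = 2.9775 + (4.15)² = 20.2

20.200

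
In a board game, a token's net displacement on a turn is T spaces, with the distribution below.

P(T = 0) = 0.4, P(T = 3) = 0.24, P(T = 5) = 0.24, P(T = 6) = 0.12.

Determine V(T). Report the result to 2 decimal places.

E[T] = (0)(0.4) + (3)(0.24) + (5)(0.24) + (6)(0.12) = 2.64
E[T²] = (0)²(0.4) + (3)²(0.24) + (5)²(0.24) + (6)²(0.12) = 12.48
V(T) = E[T²] − (E[T])² = 12.48 − (2.64)² = 5.5104

5.51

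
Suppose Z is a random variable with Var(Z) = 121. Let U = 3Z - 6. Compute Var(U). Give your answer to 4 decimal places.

Var(3Z - 6) = (3)²·Var(Z) = 9·121 = 1089

1089.0000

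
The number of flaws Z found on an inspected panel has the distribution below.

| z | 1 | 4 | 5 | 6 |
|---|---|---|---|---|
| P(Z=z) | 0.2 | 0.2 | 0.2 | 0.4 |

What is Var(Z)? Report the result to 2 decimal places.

E[Z] = (1)(0.2) + (4)(0.2) + (5)(0.2) + (6)(0.4) = 4.4
E[Z²] = (1)²(0.2) + (4)²(0.2) + (5)²(0.2) + (6)²(0.4) = 22.8
Var(Z) = E[Z²] − (E[Z])² = 22.8 − (4.4)² = 3.44

3.44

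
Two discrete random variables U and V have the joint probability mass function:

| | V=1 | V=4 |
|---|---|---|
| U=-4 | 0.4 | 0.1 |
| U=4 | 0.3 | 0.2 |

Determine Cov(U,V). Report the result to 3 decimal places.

E[U] = 0,  E[V] = 1.9
E[UV] = 1.2
Cov(U,V) = E[UV] − E[U]E[V] = 1.2 − (0)(1.9) = 1.2

1.200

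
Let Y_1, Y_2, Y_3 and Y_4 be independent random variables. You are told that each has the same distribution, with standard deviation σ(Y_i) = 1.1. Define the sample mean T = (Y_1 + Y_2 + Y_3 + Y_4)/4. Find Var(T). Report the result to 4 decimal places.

0.3025

Var(Y_i) = (1.1)² = 1.21
By independence, Var(T) = (0.25)²Var(Y_1) + (0.25)²Var(Y_2) + (0.25)²Var(Y_3) + (0.25)²Var(Y_4)
= (0.25)²·1.21 + (0.25)²·1.21 + (0.25)²·1.21 + (0.25)²·1.21 = 0.3025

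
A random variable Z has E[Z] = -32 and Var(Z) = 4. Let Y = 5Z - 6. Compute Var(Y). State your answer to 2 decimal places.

Var(5Z - 6) = (5)²·Var(Z) = 25·4 = 100

100.00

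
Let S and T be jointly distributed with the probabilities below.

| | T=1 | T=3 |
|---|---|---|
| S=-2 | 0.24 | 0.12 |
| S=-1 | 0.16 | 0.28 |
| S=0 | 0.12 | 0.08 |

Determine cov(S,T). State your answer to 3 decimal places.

E[S] = -1.16,  E[T] = 1.96
E[ST] = -2.2
cov(S,T) = E[ST] − E[S]E[T] = -2.2 − (-1.16)(1.96) = 0.0736

0.074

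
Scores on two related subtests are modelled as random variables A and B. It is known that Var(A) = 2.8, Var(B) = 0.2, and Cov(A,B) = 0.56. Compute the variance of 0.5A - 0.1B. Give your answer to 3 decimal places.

Var(0.5A - 0.1B) = (0.5)²·Var(A) + (-0.1)²·Var(B) + 2·(0.5)·(-0.1)·Cov(A,B)
= 0.25·2.8 + 0.01·0.2 + -0.1·0.56 = 0.646

0.646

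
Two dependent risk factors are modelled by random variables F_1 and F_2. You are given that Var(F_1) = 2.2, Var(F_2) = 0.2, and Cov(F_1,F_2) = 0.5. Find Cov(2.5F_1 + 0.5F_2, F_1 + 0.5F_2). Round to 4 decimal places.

Cov(2.5F_1 + 0.5F_2, F_1 + 0.5F_2) = (2.5)(1)Var(F_1) + (0.5)(0.5)Var(F_2) + [(2.5)(0.5) + (0.5)(1)]Cov(F_1,F_2)
= 2.5·2.2 + 0.25·0.2 + 1.75·0.5 = 6.425

6.4250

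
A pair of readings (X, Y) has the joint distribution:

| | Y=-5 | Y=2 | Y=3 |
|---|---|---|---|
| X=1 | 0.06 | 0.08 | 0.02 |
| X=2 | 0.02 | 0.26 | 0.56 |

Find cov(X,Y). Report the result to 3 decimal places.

0.403

E[X] = 1.84,  E[Y] = 2.02
E[XY] = 4.12
cov(X,Y) = E[XY] − E[X]E[Y] = 4.12 − (1.84)(2.02) = 0.4032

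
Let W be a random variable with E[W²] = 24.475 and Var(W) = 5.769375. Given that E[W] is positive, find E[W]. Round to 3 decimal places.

(E[W])² = E[W²] − Var(W) = 24.475 − 5.769375 = 18.705625
E[W] = √18.705625 = 4.325

4.325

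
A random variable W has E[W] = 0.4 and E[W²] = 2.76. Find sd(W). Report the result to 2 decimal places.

1.61

V(W) = 2.76 − (0.4)² = 2.6
sd(W) = √2.6 ≈ 1.61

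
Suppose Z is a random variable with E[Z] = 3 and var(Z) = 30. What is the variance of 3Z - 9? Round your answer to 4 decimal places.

var(3Z - 9) = (3)²·var(Z) = 9·30 = 270

270.0000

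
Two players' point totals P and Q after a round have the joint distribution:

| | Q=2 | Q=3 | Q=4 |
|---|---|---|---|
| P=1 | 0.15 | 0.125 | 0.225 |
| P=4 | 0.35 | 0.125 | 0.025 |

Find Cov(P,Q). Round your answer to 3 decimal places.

-0.600

E[P] = 2.5,  E[Q] = 2.75
E[PQ] = 6.275
Cov(P,Q) = E[PQ] − E[P]E[Q] = 6.275 − (2.5)(2.75) = -0.6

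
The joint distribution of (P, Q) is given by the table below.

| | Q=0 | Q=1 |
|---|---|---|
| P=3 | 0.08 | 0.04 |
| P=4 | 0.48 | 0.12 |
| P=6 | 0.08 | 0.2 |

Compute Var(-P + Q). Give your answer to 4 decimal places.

0.8736

E[P] = 4.44,  E[Q] = 0.36,  E[PQ] = 1.8
Var(P) = 20.76 − (4.44)² = 1.0464;  Var(Q) = 0.36 − (0.36)² = 0.2304
cov(P,Q) = 1.8 − (4.44)(0.36) = 0.2016
Var(-P + Q) = (-1)²·1.0464 + (1)²·0.2304 + 2·(-1)·(1)·0.2016 = 0.8736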